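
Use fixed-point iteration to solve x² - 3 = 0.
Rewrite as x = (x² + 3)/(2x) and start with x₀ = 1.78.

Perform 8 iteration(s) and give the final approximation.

Equation: x² - 3 = 0
Fixed-point form: x = (x² + 3)/(2x)
x₀ = 1.78

x_1 = g(1.780000) = 1.732697
x_2 = g(1.732697) = 1.732051
x_3 = g(1.732051) = 1.732051
x_4 = g(1.732051) = 1.732051
x_5 = g(1.732051) = 1.732051
x_6 = g(1.732051) = 1.732051
x_7 = g(1.732051) = 1.732051
x_8 = g(1.732051) = 1.732051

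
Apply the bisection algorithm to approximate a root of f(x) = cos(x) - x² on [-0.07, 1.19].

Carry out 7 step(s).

f(x) = cos(x) - x²
Initial interval: [-0.07, 1.19]

Iteration 1:
  c_1 = (-0.070000 + 1.190000)/2 = 0.560000
  f(c_1) = f(0.560000) = 0.533655
  f(a) × f(c) ≥ 0, new interval: [0.560000, 1.190000]
Iteration 2:
  c_2 = (0.560000 + 1.190000)/2 = 0.875000
  f(c_2) = f(0.875000) = -0.124628
  f(a) × f(c) < 0, new interval: [0.560000, 0.875000]
Iteration 3:
  c_3 = (0.560000 + 0.875000)/2 = 0.717500
  f(c_3) = f(0.717500) = 0.238646
  f(a) × f(c) ≥ 0, new interval: [0.717500, 0.875000]
Iteration 4:
  c_4 = (0.717500 + 0.875000)/2 = 0.796250
  f(c_4) = f(0.796250) = 0.065378
  f(a) × f(c) ≥ 0, new interval: [0.796250, 0.875000]
Iteration 5:
  c_5 = (0.796250 + 0.875000)/2 = 0.835625
  f(c_5) = f(0.835625) = -0.027555
  f(a) × f(c) < 0, new interval: [0.796250, 0.835625]
Iteration 6:
  c_6 = (0.796250 + 0.835625)/2 = 0.815937
  f(c_6) = f(0.815937) = 0.019432
  f(a) × f(c) ≥ 0, new interval: [0.815937, 0.835625]
Iteration 7:
  c_7 = (0.815937 + 0.835625)/2 = 0.825781
  f(c_7) = f(0.825781) = -0.003932
  f(a) × f(c) < 0, new interval: [0.815937, 0.825781]

After 7 iteration(s), the approximation is c_7 = 0.825781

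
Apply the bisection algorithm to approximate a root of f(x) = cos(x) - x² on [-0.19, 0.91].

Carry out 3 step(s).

f(x) = cos(x) - x²
Initial interval: [-0.19, 0.91]

Iteration 1:
  c_1 = (-0.190000 + 0.910000)/2 = 0.360000
  f(c_1) = f(0.360000) = 0.806297
  f(a) × f(c) ≥ 0, new interval: [0.360000, 0.910000]
Iteration 2:
  c_2 = (0.360000 + 0.910000)/2 = 0.635000
  f(c_2) = f(0.635000) = 0.401847
  f(a) × f(c) ≥ 0, new interval: [0.635000, 0.910000]
Iteration 3:
  c_3 = (0.635000 + 0.910000)/2 = 0.772500
  f(c_3) = f(0.772500) = 0.119412
  f(a) × f(c) ≥ 0, new interval: [0.772500, 0.910000]

After 3 iteration(s), the approximation is c_3 = 0.772500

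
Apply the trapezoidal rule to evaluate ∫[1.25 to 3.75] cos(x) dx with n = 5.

f(x) = cos(x)
a = 1.25, b = 3.75, n = 5
h = (b - a)/n = 0.500000

Trapezoidal rule: (h/2)[f(x₀) + 2f(x₁) + 2f(x₂) + ... + f(xₙ)]

x_0 = 1.2500, f(x_0) = 0.315322, coefficient = 1
x_1 = 1.7500, f(x_1) = -0.178246, coefficient = 2
x_2 = 2.2500, f(x_2) = -0.628174, coefficient = 2
x_3 = 2.7500, f(x_3) = -0.924302, coefficient = 2
x_4 = 3.2500, f(x_4) = -0.994130, coefficient = 2
x_5 = 3.7500, f(x_5) = -0.820559, coefficient = 1

I ≈ (0.500000/2) × -5.954940 = -1.488735
Exact value: -1.520546
Error: 0.031811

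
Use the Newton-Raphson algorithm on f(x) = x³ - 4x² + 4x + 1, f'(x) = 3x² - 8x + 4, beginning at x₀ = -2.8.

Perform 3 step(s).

f(x) = x³ - 4x² + 4x + 1
f'(x) = 3x² - 8x + 4
x₀ = -2.8

Newton-Raphson formula: x_{n+1} = x_n - f(x_n)/f'(x_n)

Iteration 1:
  f(-2.800000) = -63.512000
  f'(-2.800000) = 49.920000
  x_1 = -2.800000 - (-63.512000)/49.920000 = -1.527724
Iteration 2:
  f(-1.527724) = -18.012284
  f'(-1.527724) = 23.223620
  x_2 = -1.527724 - (-18.012284)/23.223620 = -0.752122
Iteration 3:
  f(-0.752122) = -4.696709
  f'(-0.752122) = 11.714044
  x_3 = -0.752122 - (-4.696709)/11.714044 = -0.351176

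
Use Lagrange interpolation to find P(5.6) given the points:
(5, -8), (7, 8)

Lagrange interpolation formula:
P(x) = Σ yᵢ × Lᵢ(x)
where Lᵢ(x) = Π_{j≠i} (x - xⱼ)/(xᵢ - xⱼ)

L_0(5.6) = (5.6 - 7)/(5 - 7) = 0.700000
L_1(5.6) = (5.6 - 5)/(7 - 5) = 0.300000

P(5.6) = (-8)×L_0(5.6) + 8×L_1(5.6)
P(5.6) = -3.200000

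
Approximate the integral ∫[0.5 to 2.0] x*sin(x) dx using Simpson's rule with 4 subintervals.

f(x) = x*sin(x)
a = 0.5, b = 2.0, n = 4
h = (b - a)/n = 0.375000

Simpson's rule: (h/3)[f(x₀) + 4f(x₁) + 2f(x₂) + ... + f(xₙ)]

x_0 = 0.5000, f(x_0) = 0.239713, coefficient = 1
x_1 = 0.8750, f(x_1) = 0.671601, coefficient = 4
x_2 = 1.2500, f(x_2) = 1.186231, coefficient = 2
x_3 = 1.6250, f(x_3) = 1.622613, coefficient = 4
x_4 = 2.0000, f(x_4) = 1.818595, coefficient = 1

I ≈ (0.375000/3) × 13.607625 = 1.700953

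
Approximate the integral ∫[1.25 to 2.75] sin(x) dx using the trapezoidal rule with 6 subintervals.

f(x) = sin(x)
a = 1.25, b = 2.75, n = 6
h = (b - a)/n = 0.250000

Trapezoidal rule: (h/2)[f(x₀) + 2f(x₁) + 2f(x₂) + ... + f(xₙ)]

x_0 = 1.2500, f(x_0) = 0.948985, coefficient = 1
x_1 = 1.5000, f(x_1) = 0.997495, coefficient = 2
x_2 = 1.7500, f(x_2) = 0.983986, coefficient = 2
x_3 = 2.0000, f(x_3) = 0.909297, coefficient = 2
x_4 = 2.2500, f(x_4) = 0.778073, coefficient = 2
x_5 = 2.5000, f(x_5) = 0.598472, coefficient = 2
x_6 = 2.7500, f(x_6) = 0.381661, coefficient = 1

I ≈ (0.250000/2) × 9.865293 = 1.233162
Exact value: 1.239625
Error: 0.006463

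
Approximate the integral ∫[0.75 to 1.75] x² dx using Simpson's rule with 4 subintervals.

f(x) = x²
a = 0.75, b = 1.75, n = 4
h = (b - a)/n = 0.250000

Simpson's rule: (h/3)[f(x₀) + 4f(x₁) + 2f(x₂) + ... + f(xₙ)]

x_0 = 0.7500, f(x_0) = 0.562500, coefficient = 1
x_1 = 1.0000, f(x_1) = 1.000000, coefficient = 4
x_2 = 1.2500, f(x_2) = 1.562500, coefficient = 2
x_3 = 1.5000, f(x_3) = 2.250000, coefficient = 4
x_4 = 1.7500, f(x_4) = 3.062500, coefficient = 1

I ≈ (0.250000/3) × 19.750000 = 1.645833
Exact value: 1.645833
Error: 0.000000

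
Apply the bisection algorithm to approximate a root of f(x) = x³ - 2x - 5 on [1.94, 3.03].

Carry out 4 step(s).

f(x) = x³ - 2x - 5
Initial interval: [1.94, 3.03]

Iteration 1:
  c_1 = (1.940000 + 3.030000)/2 = 2.485000
  f(c_1) = f(2.485000) = 5.375434
  f(a) × f(c) < 0, new interval: [1.940000, 2.485000]
Iteration 2:
  c_2 = (1.940000 + 2.485000)/2 = 2.212500
  f(c_2) = f(2.212500) = 1.405533
  f(a) × f(c) < 0, new interval: [1.940000, 2.212500]
Iteration 3:
  c_3 = (1.940000 + 2.212500)/2 = 2.076250
  f(c_3) = f(2.076250) = -0.202172
  f(a) × f(c) ≥ 0, new interval: [2.076250, 2.212500]
Iteration 4:
  c_4 = (2.076250 + 2.212500)/2 = 2.144375
  f(c_4) = f(2.144375) = 0.571824
  f(a) × f(c) < 0, new interval: [2.076250, 2.144375]

After 4 iteration(s), the approximation is c_4 = 2.144375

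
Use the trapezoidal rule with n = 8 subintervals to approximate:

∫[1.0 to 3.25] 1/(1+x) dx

f(x) = 1/(1+x)
a = 1.0, b = 3.25, n = 8
h = (b - a)/n = 0.281250

Trapezoidal rule: (h/2)[f(x₀) + 2f(x₁) + 2f(x₂) + ... + f(xₙ)]

x_0 = 1.0000, f(x_0) = 0.500000, coefficient = 1
x_1 = 1.2812, f(x_1) = 0.438356, coefficient = 2
x_2 = 1.5625, f(x_2) = 0.390244, coefficient = 2
x_3 = 1.8438, f(x_3) = 0.351648, coefficient = 2
x_4 = 2.1250, f(x_4) = 0.320000, coefficient = 2
x_5 = 2.4062, f(x_5) = 0.293578, coefficient = 2
x_6 = 2.6875, f(x_6) = 0.271186, coefficient = 2
x_7 = 2.9688, f(x_7) = 0.251969, coefficient = 2
x_8 = 3.2500, f(x_8) = 0.235294, coefficient = 1

I ≈ (0.281250/2) × 5.369257 = 0.755052
Exact value: 0.753772
Error: 0.001280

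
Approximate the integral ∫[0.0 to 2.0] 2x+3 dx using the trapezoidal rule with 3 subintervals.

f(x) = 2x+3
a = 0.0, b = 2.0, n = 3
h = (b - a)/n = 0.666667

Trapezoidal rule: (h/2)[f(x₀) + 2f(x₁) + 2f(x₂) + ... + f(xₙ)]

x_0 = 0.0000, f(x_0) = 3.000000, coefficient = 1
x_1 = 0.6667, f(x_1) = 4.333333, coefficient = 2
x_2 = 1.3333, f(x_2) = 5.666667, coefficient = 2
x_3 = 2.0000, f(x_3) = 7.000000, coefficient = 1

I ≈ (0.666667/2) × 30.000000 = 10.000000
Exact value: 10.000000
Error: 0.000000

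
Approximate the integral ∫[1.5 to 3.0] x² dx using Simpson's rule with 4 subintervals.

f(x) = x²
a = 1.5, b = 3.0, n = 4
h = (b - a)/n = 0.375000

Simpson's rule: (h/3)[f(x₀) + 4f(x₁) + 2f(x₂) + ... + f(xₙ)]

x_0 = 1.5000, f(x_0) = 2.250000, coefficient = 1
x_1 = 1.8750, f(x_1) = 3.515625, coefficient = 4
x_2 = 2.2500, f(x_2) = 5.062500, coefficient = 2
x_3 = 2.6250, f(x_3) = 6.890625, coefficient = 4
x_4 = 3.0000, f(x_4) = 9.000000, coefficient = 1

I ≈ (0.375000/3) × 63.000000 = 7.875000
Exact value: 7.875000
Error: 0.000000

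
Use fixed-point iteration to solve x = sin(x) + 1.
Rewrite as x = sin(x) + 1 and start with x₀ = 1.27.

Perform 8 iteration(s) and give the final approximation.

Equation: x = sin(x) + 1
Fixed-point form: x = sin(x) + 1
x₀ = 1.27

x_1 = g(1.270000) = 1.955101
x_2 = g(1.955101) = 1.927059
x_3 = g(1.927059) = 1.937207
x_4 = g(1.937207) = 1.933619
x_5 = g(1.933619) = 1.934899
x_6 = g(1.934899) = 1.934444
x_7 = g(1.934444) = 1.934606
x_8 = g(1.934606) = 1.934548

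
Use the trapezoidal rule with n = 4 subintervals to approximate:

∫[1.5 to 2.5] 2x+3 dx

f(x) = 2x+3
a = 1.5, b = 2.5, n = 4
h = (b - a)/n = 0.250000

Trapezoidal rule: (h/2)[f(x₀) + 2f(x₁) + 2f(x₂) + ... + f(xₙ)]

x_0 = 1.5000, f(x_0) = 6.000000, coefficient = 1
x_1 = 1.7500, f(x_1) = 6.500000, coefficient = 2
x_2 = 2.0000, f(x_2) = 7.000000, coefficient = 2
x_3 = 2.2500, f(x_3) = 7.500000, coefficient = 2
x_4 = 2.5000, f(x_4) = 8.000000, coefficient = 1

I ≈ (0.250000/2) × 56.000000 = 7.000000
Exact value: 7.000000
Error: 0.000000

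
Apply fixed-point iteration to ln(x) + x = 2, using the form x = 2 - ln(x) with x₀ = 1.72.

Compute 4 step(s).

Equation: ln(x) + x = 2
Fixed-point form: x = 2 - ln(x)
x₀ = 1.72

x_1 = g(1.720000) = 1.457676
x_2 = g(1.457676) = 1.623157
x_3 = g(1.623157) = 1.515627
x_4 = g(1.515627) = 1.584171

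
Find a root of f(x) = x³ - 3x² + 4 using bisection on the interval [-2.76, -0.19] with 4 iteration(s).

f(x) = x³ - 3x² + 4
Initial interval: [-2.76, -0.19]

Iteration 1:
  c_1 = (-2.760000 + (-0.190000))/2 = -1.475000
  f(c_1) = f(-1.475000) = -5.735922
  f(a) × f(c) ≥ 0, new interval: [-1.475000, -0.190000]
Iteration 2:
  c_2 = (-1.475000 + (-0.190000))/2 = -0.832500
  f(c_2) = f(-0.832500) = 1.343862
  f(a) × f(c) < 0, new interval: [-1.475000, -0.832500]
Iteration 3:
  c_3 = (-1.475000 + (-0.832500))/2 = -1.153750
  f(c_3) = f(-1.153750) = -1.529219
  f(a) × f(c) ≥ 0, new interval: [-1.153750, -0.832500]
Iteration 4:
  c_4 = (-1.153750 + (-0.832500))/2 = -0.993125
  f(c_4) = f(-0.993125) = 0.061592
  f(a) × f(c) < 0, new interval: [-1.153750, -0.993125]

After 4 iteration(s), the approximation is c_4 = -0.993125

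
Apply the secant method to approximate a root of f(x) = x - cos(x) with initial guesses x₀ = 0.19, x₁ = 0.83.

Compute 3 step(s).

f(x) = x - cos(x)
x₀ = 0.19, x₁ = 0.83

Secant formula: x_{n+1} = x_n - f(x_n)(x_n - x_{n-1})/(f(x_n) - f(x_{n-1}))

Iteration 1:
  f(0.190000) = -0.792004
  f(0.830000) = 0.155124
  x_2 = 0.830000 - 0.155124×(0.830000 - 0.190000)/(0.155124 - (-0.792004))
       = 0.725178
Iteration 2:
  f(0.830000) = 0.155124
  f(0.725178) = -0.023203
  x_3 = 0.725178 - (-0.023203)×(0.725178 - 0.830000)/(-0.023203 - 0.155124)
       = 0.738817
Iteration 3:
  f(0.725178) = -0.023203
  f(0.738817) = -0.000449
  x_4 = 0.738817 - (-0.000449)×(0.738817 - 0.725178)/(-0.000449 - (-0.023203))
       = 0.739086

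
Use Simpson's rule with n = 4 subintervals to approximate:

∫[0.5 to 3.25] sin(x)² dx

f(x) = sin(x)²
a = 0.5, b = 3.25, n = 4
h = (b - a)/n = 0.687500

Simpson's rule: (h/3)[f(x₀) + 4f(x₁) + 2f(x₂) + ... + f(xₙ)]

x_0 = 0.5000, f(x_0) = 0.229849, coefficient = 1
x_1 = 1.1875, f(x_1) = 0.860139, coefficient = 4
x_2 = 1.8750, f(x_2) = 0.910280, coefficient = 2
x_3 = 2.5625, f(x_3) = 0.299499, coefficient = 4
x_4 = 3.2500, f(x_4) = 0.011706, coefficient = 1

I ≈ (0.687500/3) × 6.700666 = 1.535569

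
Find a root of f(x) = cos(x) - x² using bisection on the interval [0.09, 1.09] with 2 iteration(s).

f(x) = cos(x) - x²
Initial interval: [0.09, 1.09]

Iteration 1:
  c_1 = (0.090000 + 1.090000)/2 = 0.590000
  f(c_1) = f(0.590000) = 0.482841
  f(a) × f(c) ≥ 0, new interval: [0.590000, 1.090000]
Iteration 2:
  c_2 = (0.590000 + 1.090000)/2 = 0.840000
  f(c_2) = f(0.840000) = -0.038137
  f(a) × f(c) < 0, new interval: [0.590000, 0.840000]

After 2 iteration(s), the approximation is c_2 = 0.840000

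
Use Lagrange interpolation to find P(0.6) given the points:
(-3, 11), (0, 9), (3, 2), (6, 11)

Lagrange interpolation formula:
P(x) = Σ yᵢ × Lᵢ(x)
where Lᵢ(x) = Π_{j≠i} (x - xⱼ)/(xᵢ - xⱼ)

L_0(0.6) = (0.6 - 0)/(-3 - 0) × (0.6 - 3)/(-3 - 3) × (0.6 - 6)/(-3 - 6) = -0.048000
L_1(0.6) = (0.6 - (-3))/(0 - (-3)) × (0.6 - 3)/(0 - 3) × (0.6 - 6)/(0 - 6) = 0.864000
L_2(0.6) = (0.6 - (-3))/(3 - (-3)) × (0.6 - 0)/(3 - 0) × (0.6 - 6)/(3 - 6) = 0.216000
L_3(0.6) = (0.6 - (-3))/(6 - (-3)) × (0.6 - 0)/(6 - 0) × (0.6 - 3)/(6 - 3) = -0.032000

P(0.6) = 11×L_0(0.6) + 9×L_1(0.6) + 2×L_2(0.6) + 11×L_3(0.6)
P(0.6) = 7.328000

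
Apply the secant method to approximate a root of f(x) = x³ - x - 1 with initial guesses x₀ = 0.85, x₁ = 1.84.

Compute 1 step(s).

f(x) = x³ - x - 1
x₀ = 0.85, x₁ = 1.84

Secant formula: x_{n+1} = x_n - f(x_n)(x_n - x_{n-1})/(f(x_n) - f(x_{n-1}))

Iteration 1:
  f(0.850000) = -1.235875
  f(1.840000) = 3.389504
  x_2 = 1.840000 - 3.389504×(1.840000 - 0.850000)/(3.389504 - (-1.235875))
       = 1.114522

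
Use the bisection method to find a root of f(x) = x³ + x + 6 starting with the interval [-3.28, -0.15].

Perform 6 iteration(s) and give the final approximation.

f(x) = x³ + x + 6
Initial interval: [-3.28, -0.15]

Iteration 1:
  c_1 = (-3.280000 + (-0.150000))/2 = -1.715000
  f(c_1) = f(-1.715000) = -0.759201
  f(a) × f(c) ≥ 0, new interval: [-1.715000, -0.150000]
Iteration 2:
  c_2 = (-1.715000 + (-0.150000))/2 = -0.932500
  f(c_2) = f(-0.932500) = 4.256639
  f(a) × f(c) < 0, new interval: [-1.715000, -0.932500]
Iteration 3:
  c_3 = (-1.715000 + (-0.932500))/2 = -1.323750
  f(c_3) = f(-1.323750) = 2.356624
  f(a) × f(c) < 0, new interval: [-1.715000, -1.323750]
Iteration 4:
  c_4 = (-1.715000 + (-1.323750))/2 = -1.519375
  f(c_4) = f(-1.519375) = 0.973147
  f(a) × f(c) < 0, new interval: [-1.715000, -1.519375]
Iteration 5:
  c_5 = (-1.715000 + (-1.519375))/2 = -1.617188
  f(c_5) = f(-1.617188) = 0.153389
  f(a) × f(c) < 0, new interval: [-1.715000, -1.617188]
Iteration 6:
  c_6 = (-1.715000 + (-1.617188))/2 = -1.666094
  f(c_6) = f(-1.666094) = -0.290951
  f(a) × f(c) ≥ 0, new interval: [-1.666094, -1.617188]

After 6 iteration(s), the approximation is c_6 = -1.666094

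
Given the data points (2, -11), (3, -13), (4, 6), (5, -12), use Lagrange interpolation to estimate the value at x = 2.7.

Lagrange interpolation formula:
P(x) = Σ yᵢ × Lᵢ(x)
where Lᵢ(x) = Π_{j≠i} (x - xⱼ)/(xᵢ - xⱼ)

L_0(2.7) = (2.7 - 3)/(2 - 3) × (2.7 - 4)/(2 - 4) × (2.7 - 5)/(2 - 5) = 0.149500
L_1(2.7) = (2.7 - 2)/(3 - 2) × (2.7 - 4)/(3 - 4) × (2.7 - 5)/(3 - 5) = 1.046500
L_2(2.7) = (2.7 - 2)/(4 - 2) × (2.7 - 3)/(4 - 3) × (2.7 - 5)/(4 - 5) = -0.241500
L_3(2.7) = (2.7 - 2)/(5 - 2) × (2.7 - 3)/(5 - 3) × (2.7 - 4)/(5 - 4) = 0.045500

P(2.7) = (-11)×L_0(2.7) + (-13)×L_1(2.7) + 6×L_2(2.7) + (-12)×L_3(2.7)
P(2.7) = -17.244000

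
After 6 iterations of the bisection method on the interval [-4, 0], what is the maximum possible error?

Bisection error bound: |error| ≤ (b-a)/2^n
|error| ≤ (0 - (-4))/2^6 = 4/2^6
|error| ≤ 0.0625000000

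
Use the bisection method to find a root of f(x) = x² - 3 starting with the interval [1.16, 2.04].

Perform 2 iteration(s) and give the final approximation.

f(x) = x² - 3
Initial interval: [1.16, 2.04]

Iteration 1:
  c_1 = (1.160000 + 2.040000)/2 = 1.600000
  f(c_1) = f(1.600000) = -0.440000
  f(a) × f(c) ≥ 0, new interval: [1.600000, 2.040000]
Iteration 2:
  c_2 = (1.600000 + 2.040000)/2 = 1.820000
  f(c_2) = f(1.820000) = 0.312400
  f(a) × f(c) < 0, new interval: [1.600000, 1.820000]

After 2 iteration(s), the approximation is c_2 = 1.820000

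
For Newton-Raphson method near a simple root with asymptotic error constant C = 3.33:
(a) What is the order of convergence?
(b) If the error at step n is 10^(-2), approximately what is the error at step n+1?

(a) Newton-Raphson has quadratic (order 2) convergence near simple roots.
    This means |e_{n+1}| ≈ C|e_n|².

(b) With |e_n| = 10^(-2) and C = 3.33:
    |e_{n+1}| ≈ 3.33 × (10^(-2))² = 3.33 × 10^(-4)

(a) 2 (quadratic); (b) |e_{n+1}| ≈ 3.330e-04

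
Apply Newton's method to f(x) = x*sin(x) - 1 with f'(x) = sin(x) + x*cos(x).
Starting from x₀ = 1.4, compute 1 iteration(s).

f(x) = x*sin(x) - 1
f'(x) = sin(x) + x*cos(x)
x₀ = 1.4

Newton-Raphson formula: x_{n+1} = x_n - f(x_n)/f'(x_n)

Iteration 1:
  f(1.400000) = 0.379630
  f'(1.400000) = 1.223404
  x_1 = 1.400000 - 0.379630/1.223404 = 1.089694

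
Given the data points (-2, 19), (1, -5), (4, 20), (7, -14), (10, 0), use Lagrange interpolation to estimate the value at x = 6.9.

Lagrange interpolation formula:
P(x) = Σ yᵢ × Lᵢ(x)
where Lᵢ(x) = Π_{j≠i} (x - xⱼ)/(xᵢ - xⱼ)

L_0(6.9) = (6.9 - 1)/(-2 - 1) × (6.9 - 4)/(-2 - 4) × (6.9 - 7)/(-2 - 7) × (6.9 - 10)/(-2 - 10) = 0.002728
L_1(6.9) = (6.9 - (-2))/(1 - (-2)) × (6.9 - 4)/(1 - 4) × (6.9 - 7)/(1 - 7) × (6.9 - 10)/(1 - 10) = -0.016463
L_2(6.9) = (6.9 - (-2))/(4 - (-2)) × (6.9 - 1)/(4 - 1) × (6.9 - 7)/(4 - 7) × (6.9 - 10)/(4 - 10) = 0.050241
L_3(6.9) = (6.9 - (-2))/(7 - (-2)) × (6.9 - 1)/(7 - 1) × (6.9 - 4)/(7 - 4) × (6.9 - 10)/(7 - 10) = 0.971327
L_4(6.9) = (6.9 - (-2))/(10 - (-2)) × (6.9 - 1)/(10 - 1) × (6.9 - 4)/(10 - 4) × (6.9 - 7)/(10 - 7) = -0.007833

P(6.9) = 19×L_0(6.9) + (-5)×L_1(6.9) + 20×L_2(6.9) + (-14)×L_3(6.9) + 0×L_4(6.9)
P(6.9) = -12.459600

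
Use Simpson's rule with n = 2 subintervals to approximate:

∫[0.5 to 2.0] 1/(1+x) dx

f(x) = 1/(1+x)
a = 0.5, b = 2.0, n = 2
h = (b - a)/n = 0.750000

Simpson's rule: (h/3)[f(x₀) + 4f(x₁) + 2f(x₂) + ... + f(xₙ)]

x_0 = 0.5000, f(x_0) = 0.666667, coefficient = 1
x_1 = 1.2500, f(x_1) = 0.444444, coefficient = 4
x_2 = 2.0000, f(x_2) = 0.333333, coefficient = 1

I ≈ (0.750000/3) × 2.777778 = 0.694444
Exact value: 0.693147
Error: 0.001297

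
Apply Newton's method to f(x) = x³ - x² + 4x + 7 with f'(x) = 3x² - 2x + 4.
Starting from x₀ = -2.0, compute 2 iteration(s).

f(x) = x³ - x² + 4x + 7
f'(x) = 3x² - 2x + 4
x₀ = -2.0

Newton-Raphson formula: x_{n+1} = x_n - f(x_n)/f'(x_n)

Iteration 1:
  f(-2.000000) = -13.000000
  f'(-2.000000) = 20.000000
  x_1 = -2.000000 - (-13.000000)/20.000000 = -1.350000
Iteration 2:
  f(-1.350000) = -2.682875
  f'(-1.350000) = 12.167500
  x_2 = -1.350000 - (-2.682875)/12.167500 = -1.129505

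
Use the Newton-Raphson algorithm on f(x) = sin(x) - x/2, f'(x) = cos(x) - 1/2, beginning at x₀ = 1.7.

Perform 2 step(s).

f(x) = sin(x) - x/2
f'(x) = cos(x) - 1/2
x₀ = 1.7

Newton-Raphson formula: x_{n+1} = x_n - f(x_n)/f'(x_n)

Iteration 1:
  f(1.700000) = 0.141665
  f'(1.700000) = -0.628844
  x_1 = 1.700000 - 0.141665/(-0.628844) = 1.925278
Iteration 2:
  f(1.925278) = -0.024812
  f'(1.925278) = -0.847104
  x_2 = 1.925278 - (-0.024812)/(-0.847104) = 1.895987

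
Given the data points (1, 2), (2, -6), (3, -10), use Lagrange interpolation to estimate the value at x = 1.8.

Lagrange interpolation formula:
P(x) = Σ yᵢ × Lᵢ(x)
where Lᵢ(x) = Π_{j≠i} (x - xⱼ)/(xᵢ - xⱼ)

L_0(1.8) = (1.8 - 2)/(1 - 2) × (1.8 - 3)/(1 - 3) = 0.120000
L_1(1.8) = (1.8 - 1)/(2 - 1) × (1.8 - 3)/(2 - 3) = 0.960000
L_2(1.8) = (1.8 - 1)/(3 - 1) × (1.8 - 2)/(3 - 2) = -0.080000

P(1.8) = 2×L_0(1.8) + (-6)×L_1(1.8) + (-10)×L_2(1.8)
P(1.8) = -4.720000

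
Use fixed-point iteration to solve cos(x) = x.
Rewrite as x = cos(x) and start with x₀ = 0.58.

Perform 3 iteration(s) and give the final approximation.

Equation: cos(x) = x
Fixed-point form: x = cos(x)
x₀ = 0.58

x_1 = g(0.580000) = 0.836463
x_2 = g(0.836463) = 0.670093
x_3 = g(0.670093) = 0.783764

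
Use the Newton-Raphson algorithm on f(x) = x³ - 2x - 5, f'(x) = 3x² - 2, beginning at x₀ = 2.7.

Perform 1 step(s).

f(x) = x³ - 2x - 5
f'(x) = 3x² - 2
x₀ = 2.7

Newton-Raphson formula: x_{n+1} = x_n - f(x_n)/f'(x_n)

Iteration 1:
  f(2.700000) = 9.283000
  f'(2.700000) = 19.870000
  x_1 = 2.700000 - 9.283000/19.870000 = 2.232813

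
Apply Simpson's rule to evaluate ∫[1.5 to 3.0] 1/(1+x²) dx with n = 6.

f(x) = 1/(1+x²)
a = 1.5, b = 3.0, n = 6
h = (b - a)/n = 0.250000

Simpson's rule: (h/3)[f(x₀) + 4f(x₁) + 2f(x₂) + ... + f(xₙ)]

x_0 = 1.5000, f(x_0) = 0.307692, coefficient = 1
x_1 = 1.7500, f(x_1) = 0.246154, coefficient = 4
x_2 = 2.0000, f(x_2) = 0.200000, coefficient = 2
x_3 = 2.2500, f(x_3) = 0.164948, coefficient = 4
x_4 = 2.5000, f(x_4) = 0.137931, coefficient = 2
x_5 = 2.7500, f(x_5) = 0.116788, coefficient = 4
x_6 = 3.0000, f(x_6) = 0.100000, coefficient = 1

I ≈ (0.250000/3) × 3.195117 = 0.266260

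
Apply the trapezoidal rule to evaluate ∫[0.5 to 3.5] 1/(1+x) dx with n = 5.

f(x) = 1/(1+x)
a = 0.5, b = 3.5, n = 5
h = (b - a)/n = 0.600000

Trapezoidal rule: (h/2)[f(x₀) + 2f(x₁) + 2f(x₂) + ... + f(xₙ)]

x_0 = 0.5000, f(x_0) = 0.666667, coefficient = 1
x_1 = 1.1000, f(x_1) = 0.476190, coefficient = 2
x_2 = 1.7000, f(x_2) = 0.370370, coefficient = 2
x_3 = 2.3000, f(x_3) = 0.303030, coefficient = 2
x_4 = 2.9000, f(x_4) = 0.256410, coefficient = 2
x_5 = 3.5000, f(x_5) = 0.222222, coefficient = 1

I ≈ (0.600000/2) × 3.700892 = 1.110268
Exact value: 1.098612
Error: 0.011655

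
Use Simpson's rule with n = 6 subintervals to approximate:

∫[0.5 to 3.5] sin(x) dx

f(x) = sin(x)
a = 0.5, b = 3.5, n = 6
h = (b - a)/n = 0.500000

Simpson's rule: (h/3)[f(x₀) + 4f(x₁) + 2f(x₂) + ... + f(xₙ)]

x_0 = 0.5000, f(x_0) = 0.479426, coefficient = 1
x_1 = 1.0000, f(x_1) = 0.841471, coefficient = 4
x_2 = 1.5000, f(x_2) = 0.997495, coefficient = 2
x_3 = 2.0000, f(x_3) = 0.909297, coefficient = 4
x_4 = 2.5000, f(x_4) = 0.598472, coefficient = 2
x_5 = 3.0000, f(x_5) = 0.141120, coefficient = 4
x_6 = 3.5000, f(x_6) = -0.350783, coefficient = 1

I ≈ (0.500000/3) × 10.888130 = 1.814688
Exact value: 1.814039
Error: 0.000649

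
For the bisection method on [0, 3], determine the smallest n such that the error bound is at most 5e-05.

We need (b-a)/2^n ≤ 5e-05
(3 - 0)/2^n ≤ 5e-05
3/2^n ≤ 5e-05
2^n ≥ 60000
n ≥ log₂(60000) = 15.87
n ≥ 16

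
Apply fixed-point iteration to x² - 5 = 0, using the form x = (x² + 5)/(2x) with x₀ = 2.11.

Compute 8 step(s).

Equation: x² - 5 = 0
Fixed-point form: x = (x² + 5)/(2x)
x₀ = 2.11

x_1 = g(2.110000) = 2.239834
x_2 = g(2.239834) = 2.236071
x_3 = g(2.236071) = 2.236068
x_4 = g(2.236068) = 2.236068
x_5 = g(2.236068) = 2.236068
x_6 = g(2.236068) = 2.236068
x_7 = g(2.236068) = 2.236068
x_8 = g(2.236068) = 2.236068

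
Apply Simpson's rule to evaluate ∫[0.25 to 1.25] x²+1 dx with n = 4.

f(x) = x²+1
a = 0.25, b = 1.25, n = 4
h = (b - a)/n = 0.250000

Simpson's rule: (h/3)[f(x₀) + 4f(x₁) + 2f(x₂) + ... + f(xₙ)]

x_0 = 0.2500, f(x_0) = 1.062500, coefficient = 1
x_1 = 0.5000, f(x_1) = 1.250000, coefficient = 4
x_2 = 0.7500, f(x_2) = 1.562500, coefficient = 2
x_3 = 1.0000, f(x_3) = 2.000000, coefficient = 4
x_4 = 1.2500, f(x_4) = 2.562500, coefficient = 1

I ≈ (0.250000/3) × 19.750000 = 1.645833
Exact value: 1.645833
Error: 0.000000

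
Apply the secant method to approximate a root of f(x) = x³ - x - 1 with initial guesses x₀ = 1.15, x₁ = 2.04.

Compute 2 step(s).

f(x) = x³ - x - 1
x₀ = 1.15, x₁ = 2.04

Secant formula: x_{n+1} = x_n - f(x_n)(x_n - x_{n-1})/(f(x_n) - f(x_{n-1}))

Iteration 1:
  f(1.150000) = -0.629125
  f(2.040000) = 5.449664
  x_2 = 2.040000 - 5.449664×(2.040000 - 1.150000)/(5.449664 - (-0.629125))
       = 1.242111
Iteration 2:
  f(2.040000) = 5.449664
  f(1.242111) = -0.325734
  x_3 = 1.242111 - (-0.325734)×(1.242111 - 2.040000)/(-0.325734 - 5.449664)
       = 1.287112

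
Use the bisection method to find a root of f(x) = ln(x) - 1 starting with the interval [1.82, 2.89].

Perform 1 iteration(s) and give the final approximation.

f(x) = ln(x) - 1
Initial interval: [1.82, 2.89]

Iteration 1:
  c_1 = (1.820000 + 2.890000)/2 = 2.355000
  f(c_1) = f(2.355000) = -0.143459
  f(a) × f(c) ≥ 0, new interval: [2.355000, 2.890000]

After 1 iteration(s), the approximation is c_1 = 2.355000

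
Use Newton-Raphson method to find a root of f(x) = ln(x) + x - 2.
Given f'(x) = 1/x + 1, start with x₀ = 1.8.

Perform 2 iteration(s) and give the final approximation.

f(x) = ln(x) + x - 2
f'(x) = 1/x + 1
x₀ = 1.8

Newton-Raphson formula: x_{n+1} = x_n - f(x_n)/f'(x_n)

Iteration 1:
  f(1.800000) = 0.387787
  f'(1.800000) = 1.555556
  x_1 = 1.800000 - 0.387787/1.555556 = 1.550709
Iteration 2:
  f(1.550709) = -0.010579
  f'(1.550709) = 1.644866
  x_2 = 1.550709 - (-0.010579)/1.644866 = 1.557140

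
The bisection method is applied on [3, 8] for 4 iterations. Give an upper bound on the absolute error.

Bisection error bound: |error| ≤ (b-a)/2^n
|error| ≤ (8 - 3)/2^4 = 5/2^4
|error| ≤ 0.3125000000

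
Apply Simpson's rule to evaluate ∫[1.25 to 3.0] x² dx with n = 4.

f(x) = x²
a = 1.25, b = 3.0, n = 4
h = (b - a)/n = 0.437500

Simpson's rule: (h/3)[f(x₀) + 4f(x₁) + 2f(x₂) + ... + f(xₙ)]

x_0 = 1.2500, f(x_0) = 1.562500, coefficient = 1
x_1 = 1.6875, f(x_1) = 2.847656, coefficient = 4
x_2 = 2.1250, f(x_2) = 4.515625, coefficient = 2
x_3 = 2.5625, f(x_3) = 6.566406, coefficient = 4
x_4 = 3.0000, f(x_4) = 9.000000, coefficient = 1

I ≈ (0.437500/3) × 57.250000 = 8.348958
Exact value: 8.348958
Error: 0.000000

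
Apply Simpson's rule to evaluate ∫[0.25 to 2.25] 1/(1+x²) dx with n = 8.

f(x) = 1/(1+x²)
a = 0.25, b = 2.25, n = 8
h = (b - a)/n = 0.250000

Simpson's rule: (h/3)[f(x₀) + 4f(x₁) + 2f(x₂) + ... + f(xₙ)]

x_0 = 0.2500, f(x_0) = 0.941176, coefficient = 1
x_1 = 0.5000, f(x_1) = 0.800000, coefficient = 4
x_2 = 0.7500, f(x_2) = 0.640000, coefficient = 2
x_3 = 1.0000, f(x_3) = 0.500000, coefficient = 4
x_4 = 1.2500, f(x_4) = 0.390244, coefficient = 2
x_5 = 1.5000, f(x_5) = 0.307692, coefficient = 4
x_6 = 1.7500, f(x_6) = 0.246154, coefficient = 2
x_7 = 2.0000, f(x_7) = 0.200000, coefficient = 4
x_8 = 2.2500, f(x_8) = 0.164948, coefficient = 1

I ≈ (0.250000/3) × 10.889690 = 0.907474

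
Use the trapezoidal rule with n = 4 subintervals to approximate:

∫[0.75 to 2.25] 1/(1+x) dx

f(x) = 1/(1+x)
a = 0.75, b = 2.25, n = 4
h = (b - a)/n = 0.375000

Trapezoidal rule: (h/2)[f(x₀) + 2f(x₁) + 2f(x₂) + ... + f(xₙ)]

x_0 = 0.7500, f(x_0) = 0.571429, coefficient = 1
x_1 = 1.1250, f(x_1) = 0.470588, coefficient = 2
x_2 = 1.5000, f(x_2) = 0.400000, coefficient = 2
x_3 = 1.8750, f(x_3) = 0.347826, coefficient = 2
x_4 = 2.2500, f(x_4) = 0.307692, coefficient = 1

I ≈ (0.375000/2) × 3.315950 = 0.621741
Exact value: 0.619039
Error: 0.002701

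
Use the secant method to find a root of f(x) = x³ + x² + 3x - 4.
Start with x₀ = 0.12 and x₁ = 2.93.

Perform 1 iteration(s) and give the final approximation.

f(x) = x³ + x² + 3x - 4
x₀ = 0.12, x₁ = 2.93

Secant formula: x_{n+1} = x_n - f(x_n)(x_n - x_{n-1})/(f(x_n) - f(x_{n-1}))

Iteration 1:
  f(0.120000) = -3.623872
  f(2.930000) = 38.528657
  x_2 = 2.930000 - 38.528657×(2.930000 - 0.120000)/(38.528657 - (-3.623872))
       = 0.361577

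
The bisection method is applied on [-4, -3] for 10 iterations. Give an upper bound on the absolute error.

Bisection error bound: |error| ≤ (b-a)/2^n
|error| ≤ (-3 - (-4))/2^10 = 1/2^10
|error| ≤ 0.0009765625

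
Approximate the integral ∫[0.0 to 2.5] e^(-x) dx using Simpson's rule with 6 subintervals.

f(x) = e^(-x)
a = 0.0, b = 2.5, n = 6
h = (b - a)/n = 0.416667

Simpson's rule: (h/3)[f(x₀) + 4f(x₁) + 2f(x₂) + ... + f(xₙ)]

x_0 = 0.0000, f(x_0) = 1.000000, coefficient = 1
x_1 = 0.4167, f(x_1) = 0.659241, coefficient = 4
x_2 = 0.8333, f(x_2) = 0.434598, coefficient = 2
x_3 = 1.2500, f(x_3) = 0.286505, coefficient = 4
x_4 = 1.6667, f(x_4) = 0.188876, coefficient = 2
x_5 = 2.0833, f(x_5) = 0.124514, coefficient = 4
x_6 = 2.5000, f(x_6) = 0.082085, coefficient = 1

I ≈ (0.416667/3) × 6.610072 = 0.918066
Exact value: 0.917915
Error: 0.000151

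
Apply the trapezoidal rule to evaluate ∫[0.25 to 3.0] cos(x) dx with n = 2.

f(x) = cos(x)
a = 0.25, b = 3.0, n = 2
h = (b - a)/n = 1.375000

Trapezoidal rule: (h/2)[f(x₀) + 2f(x₁) + 2f(x₂) + ... + f(xₙ)]

x_0 = 0.2500, f(x_0) = 0.968912, coefficient = 1
x_1 = 1.6250, f(x_1) = -0.054177, coefficient = 2
x_2 = 3.0000, f(x_2) = -0.989992, coefficient = 1

I ≈ (1.375000/2) × -0.129434 = -0.088986
Exact value: -0.106284
Error: 0.017298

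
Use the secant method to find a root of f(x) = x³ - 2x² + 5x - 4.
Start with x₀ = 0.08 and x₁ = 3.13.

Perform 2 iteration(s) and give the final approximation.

f(x) = x³ - 2x² + 5x - 4
x₀ = 0.08, x₁ = 3.13

Secant formula: x_{n+1} = x_n - f(x_n)(x_n - x_{n-1})/(f(x_n) - f(x_{n-1}))

Iteration 1:
  f(0.080000) = -3.612288
  f(3.130000) = 22.720497
  x_2 = 3.130000 - 22.720497×(3.130000 - 0.080000)/(22.720497 - (-3.612288))
       = 0.498394
Iteration 2:
  f(3.130000) = 22.720497
  f(0.498394) = -1.881024
  x_3 = 0.498394 - (-1.881024)×(0.498394 - 3.130000)/(-1.881024 - 22.720497)
       = 0.699606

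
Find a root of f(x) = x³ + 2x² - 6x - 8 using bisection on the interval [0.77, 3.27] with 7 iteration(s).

f(x) = x³ + 2x² - 6x - 8
Initial interval: [0.77, 3.27]

Iteration 1:
  c_1 = (0.770000 + 3.270000)/2 = 2.020000
  f(c_1) = f(2.020000) = -3.716792
  f(a) × f(c) ≥ 0, new interval: [2.020000, 3.270000]
Iteration 2:
  c_2 = (2.020000 + 3.270000)/2 = 2.645000
  f(c_2) = f(2.645000) = 8.626536
  f(a) × f(c) < 0, new interval: [2.020000, 2.645000]
Iteration 3:
  c_3 = (2.020000 + 2.645000)/2 = 2.332500
  f(c_3) = f(2.332500) = 1.576210
  f(a) × f(c) < 0, new interval: [2.020000, 2.332500]
Iteration 4:
  c_4 = (2.020000 + 2.332500)/2 = 2.176250
  f(c_4) = f(2.176250) = -1.278512
  f(a) × f(c) ≥ 0, new interval: [2.176250, 2.332500]
Iteration 5:
  c_5 = (2.176250 + 2.332500)/2 = 2.254375
  f(c_5) = f(2.254375) = 0.095363
  f(a) × f(c) < 0, new interval: [2.176250, 2.254375]
Iteration 6:
  c_6 = (2.176250 + 2.254375)/2 = 2.215313
  f(c_6) = f(2.215313) = -0.604767
  f(a) × f(c) ≥ 0, new interval: [2.215313, 2.254375]
Iteration 7:
  c_7 = (2.215313 + 2.254375)/2 = 2.234844
  f(c_7) = f(2.234844) = -0.258023
  f(a) × f(c) ≥ 0, new interval: [2.234844, 2.254375]

After 7 iteration(s), the approximation is c_7 = 2.234844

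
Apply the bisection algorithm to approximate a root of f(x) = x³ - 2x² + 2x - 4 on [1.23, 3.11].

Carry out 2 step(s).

f(x) = x³ - 2x² + 2x - 4
Initial interval: [1.23, 3.11]

Iteration 1:
  c_1 = (1.230000 + 3.110000)/2 = 2.170000
  f(c_1) = f(2.170000) = 1.140513
  f(a) × f(c) < 0, new interval: [1.230000, 2.170000]
Iteration 2:
  c_2 = (1.230000 + 2.170000)/2 = 1.700000
  f(c_2) = f(1.700000) = -1.467000
  f(a) × f(c) ≥ 0, new interval: [1.700000, 2.170000]

After 2 iteration(s), the approximation is c_2 = 1.700000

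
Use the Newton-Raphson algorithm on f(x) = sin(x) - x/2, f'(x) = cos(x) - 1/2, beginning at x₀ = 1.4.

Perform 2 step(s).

f(x) = sin(x) - x/2
f'(x) = cos(x) - 1/2
x₀ = 1.4

Newton-Raphson formula: x_{n+1} = x_n - f(x_n)/f'(x_n)

Iteration 1:
  f(1.400000) = 0.285450
  f'(1.400000) = -0.330033
  x_1 = 1.400000 - 0.285450/(-0.330033) = 2.264913
Iteration 2:
  f(2.264913) = -0.363838
  f'(2.264913) = -1.139707
  x_2 = 2.264913 - (-0.363838)/(-1.139707) = 1.945675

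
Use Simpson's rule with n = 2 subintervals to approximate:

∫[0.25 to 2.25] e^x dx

f(x) = e^x
a = 0.25, b = 2.25, n = 2
h = (b - a)/n = 1.000000

Simpson's rule: (h/3)[f(x₀) + 4f(x₁) + 2f(x₂) + ... + f(xₙ)]

x_0 = 0.2500, f(x_0) = 1.284025, coefficient = 1
x_1 = 1.2500, f(x_1) = 3.490343, coefficient = 4
x_2 = 2.2500, f(x_2) = 9.487736, coefficient = 1

I ≈ (1.000000/3) × 24.733133 = 8.244378
Exact value: 8.203710
Error: 0.040667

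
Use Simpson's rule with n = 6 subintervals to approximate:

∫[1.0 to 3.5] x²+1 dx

f(x) = x²+1
a = 1.0, b = 3.5, n = 6
h = (b - a)/n = 0.416667

Simpson's rule: (h/3)[f(x₀) + 4f(x₁) + 2f(x₂) + ... + f(xₙ)]

x_0 = 1.0000, f(x_0) = 2.000000, coefficient = 1
x_1 = 1.4167, f(x_1) = 3.006944, coefficient = 4
x_2 = 1.8333, f(x_2) = 4.361111, coefficient = 2
x_3 = 2.2500, f(x_3) = 6.062500, coefficient = 4
x_4 = 2.6667, f(x_4) = 8.111111, coefficient = 2
x_5 = 3.0833, f(x_5) = 10.506944, coefficient = 4
x_6 = 3.5000, f(x_6) = 13.250000, coefficient = 1

I ≈ (0.416667/3) × 118.500000 = 16.458333
Exact value: 16.458333
Error: 0.000000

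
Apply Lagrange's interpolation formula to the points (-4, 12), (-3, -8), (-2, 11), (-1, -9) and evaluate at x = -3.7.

Lagrange interpolation formula:
P(x) = Σ yᵢ × Lᵢ(x)
where Lᵢ(x) = Π_{j≠i} (x - xⱼ)/(xᵢ - xⱼ)

L_0(-3.7) = (-3.7 - (-3))/(-4 - (-3)) × (-3.7 - (-2))/(-4 - (-2)) × (-3.7 - (-1))/(-4 - (-1)) = 0.535500
L_1(-3.7) = (-3.7 - (-4))/(-3 - (-4)) × (-3.7 - (-2))/(-3 - (-2)) × (-3.7 - (-1))/(-3 - (-1)) = 0.688500
L_2(-3.7) = (-3.7 - (-4))/(-2 - (-4)) × (-3.7 - (-3))/(-2 - (-3)) × (-3.7 - (-1))/(-2 - (-1)) = -0.283500
L_3(-3.7) = (-3.7 - (-4))/(-1 - (-4)) × (-3.7 - (-3))/(-1 - (-3)) × (-3.7 - (-2))/(-1 - (-2)) = 0.059500

P(-3.7) = 12×L_0(-3.7) + (-8)×L_1(-3.7) + 11×L_2(-3.7) + (-9)×L_3(-3.7)
P(-3.7) = -2.736000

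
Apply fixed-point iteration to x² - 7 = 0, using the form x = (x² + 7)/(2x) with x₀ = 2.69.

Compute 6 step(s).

Equation: x² - 7 = 0
Fixed-point form: x = (x² + 7)/(2x)
x₀ = 2.69

x_1 = g(2.690000) = 2.646115
x_2 = g(2.646115) = 2.645751
x_3 = g(2.645751) = 2.645751
x_4 = g(2.645751) = 2.645751
x_5 = g(2.645751) = 2.645751
x_6 = g(2.645751) = 2.645751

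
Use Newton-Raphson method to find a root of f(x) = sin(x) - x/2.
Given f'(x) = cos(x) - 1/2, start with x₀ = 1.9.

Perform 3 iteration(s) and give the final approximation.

f(x) = sin(x) - x/2
f'(x) = cos(x) - 1/2
x₀ = 1.9

Newton-Raphson formula: x_{n+1} = x_n - f(x_n)/f'(x_n)

Iteration 1:
  f(1.900000) = -0.003700
  f'(1.900000) = -0.823290
  x_1 = 1.900000 - (-0.003700)/(-0.823290) = 1.895506
Iteration 2:
  f(1.895506) = -0.000010
  f'(1.895506) = -0.819034
  x_2 = 1.895506 - (-0.000010)/(-0.819034) = 1.895494
Iteration 3:
  f(1.895494) = 0.000000
  f'(1.895494) = -0.819023
  x_3 = 1.895494 - 0.000000/(-0.819023) = 1.895494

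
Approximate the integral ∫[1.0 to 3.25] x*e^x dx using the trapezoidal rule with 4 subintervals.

f(x) = x*e^x
a = 1.0, b = 3.25, n = 4
h = (b - a)/n = 0.562500

Trapezoidal rule: (h/2)[f(x₀) + 2f(x₁) + 2f(x₂) + ... + f(xₙ)]

x_0 = 1.0000, f(x_0) = 2.718282, coefficient = 1
x_1 = 1.5625, f(x_1) = 7.454271, coefficient = 2
x_2 = 2.1250, f(x_2) = 17.792407, coefficient = 2
x_3 = 2.6875, f(x_3) = 39.492524, coefficient = 2
x_4 = 3.2500, f(x_4) = 83.818605, coefficient = 1

I ≈ (0.562500/2) × 216.015290 = 60.754300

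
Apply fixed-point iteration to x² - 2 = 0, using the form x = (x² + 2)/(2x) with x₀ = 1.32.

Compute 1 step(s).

Equation: x² - 2 = 0
Fixed-point form: x = (x² + 2)/(2x)
x₀ = 1.32

x_1 = g(1.320000) = 1.417576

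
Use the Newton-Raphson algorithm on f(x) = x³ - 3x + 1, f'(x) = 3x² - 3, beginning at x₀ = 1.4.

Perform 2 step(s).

f(x) = x³ - 3x + 1
f'(x) = 3x² - 3
x₀ = 1.4

Newton-Raphson formula: x_{n+1} = x_n - f(x_n)/f'(x_n)

Iteration 1:
  f(1.400000) = -0.456000
  f'(1.400000) = 2.880000
  x_1 = 1.400000 - (-0.456000)/2.880000 = 1.558333
Iteration 2:
  f(1.558333) = 0.109261
  f'(1.558333) = 4.285208
  x_2 = 1.558333 - 0.109261/4.285208 = 1.532836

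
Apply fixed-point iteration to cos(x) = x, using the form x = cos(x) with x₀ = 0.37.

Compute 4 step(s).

Equation: cos(x) = x
Fixed-point form: x = cos(x)
x₀ = 0.37

x_1 = g(0.370000) = 0.932327
x_2 = g(0.932327) = 0.595967
x_3 = g(0.595967) = 0.827606
x_4 = g(0.827606) = 0.676640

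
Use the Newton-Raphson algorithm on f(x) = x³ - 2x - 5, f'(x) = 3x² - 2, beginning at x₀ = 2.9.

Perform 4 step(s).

f(x) = x³ - 2x - 5
f'(x) = 3x² - 2
x₀ = 2.9

Newton-Raphson formula: x_{n+1} = x_n - f(x_n)/f'(x_n)

Iteration 1:
  f(2.900000) = 13.589000
  f'(2.900000) = 23.230000
  x_1 = 2.900000 - 13.589000/23.230000 = 2.315024
Iteration 2:
  f(2.315024) = 2.776939
  f'(2.315024) = 14.078004
  x_2 = 2.315024 - 2.776939/14.078004 = 2.117770
Iteration 3:
  f(2.117770) = 0.262551
  f'(2.117770) = 11.454848
  x_3 = 2.117770 - 0.262551/11.454848 = 2.094849
Iteration 4:
  f(2.094849) = 0.003326
  f'(2.094849) = 11.165182
  x_4 = 2.094849 - 0.003326/11.165182 = 2.094552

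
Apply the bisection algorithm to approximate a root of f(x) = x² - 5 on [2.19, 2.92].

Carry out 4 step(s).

f(x) = x² - 5
Initial interval: [2.19, 2.92]

Iteration 1:
  c_1 = (2.190000 + 2.920000)/2 = 2.555000
  f(c_1) = f(2.555000) = 1.528025
  f(a) × f(c) < 0, new interval: [2.190000, 2.555000]
Iteration 2:
  c_2 = (2.190000 + 2.555000)/2 = 2.372500
  f(c_2) = f(2.372500) = 0.628756
  f(a) × f(c) < 0, new interval: [2.190000, 2.372500]
Iteration 3:
  c_3 = (2.190000 + 2.372500)/2 = 2.281250
  f(c_3) = f(2.281250) = 0.204102
  f(a) × f(c) < 0, new interval: [2.190000, 2.281250]
Iteration 4:
  c_4 = (2.190000 + 2.281250)/2 = 2.235625
  f(c_4) = f(2.235625) = -0.001981
  f(a) × f(c) ≥ 0, new interval: [2.235625, 2.281250]

After 4 iteration(s), the approximation is c_4 = 2.235625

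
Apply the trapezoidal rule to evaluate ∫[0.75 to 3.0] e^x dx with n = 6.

f(x) = e^x
a = 0.75, b = 3.0, n = 6
h = (b - a)/n = 0.375000

Trapezoidal rule: (h/2)[f(x₀) + 2f(x₁) + 2f(x₂) + ... + f(xₙ)]

x_0 = 0.7500, f(x_0) = 2.117000, coefficient = 1
x_1 = 1.1250, f(x_1) = 3.080217, coefficient = 2
x_2 = 1.5000, f(x_2) = 4.481689, coefficient = 2
x_3 = 1.8750, f(x_3) = 6.520819, coefficient = 2
x_4 = 2.2500, f(x_4) = 9.487736, coefficient = 2
x_5 = 2.6250, f(x_5) = 13.804574, coefficient = 2
x_6 = 3.0000, f(x_6) = 20.085537, coefficient = 1

I ≈ (0.375000/2) × 96.952607 = 18.178614
Exact value: 17.968537
Error: 0.210077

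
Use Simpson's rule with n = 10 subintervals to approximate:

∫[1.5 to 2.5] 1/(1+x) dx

f(x) = 1/(1+x)
a = 1.5, b = 2.5, n = 10
h = (b - a)/n = 0.100000

Simpson's rule: (h/3)[f(x₀) + 4f(x₁) + 2f(x₂) + ... + f(xₙ)]

x_0 = 1.5000, f(x_0) = 0.400000, coefficient = 1
x_1 = 1.6000, f(x_1) = 0.384615, coefficient = 4
x_2 = 1.7000, f(x_2) = 0.370370, coefficient = 2
x_3 = 1.8000, f(x_3) = 0.357143, coefficient = 4
x_4 = 1.9000, f(x_4) = 0.344828, coefficient = 2
x_5 = 2.0000, f(x_5) = 0.333333, coefficient = 4
x_6 = 2.1000, f(x_6) = 0.322581, coefficient = 2
x_7 = 2.2000, f(x_7) = 0.312500, coefficient = 4
x_8 = 2.3000, f(x_8) = 0.303030, coefficient = 2
x_9 = 2.4000, f(x_9) = 0.294118, coefficient = 4
x_10 = 2.5000, f(x_10) = 0.285714, coefficient = 1

I ≈ (0.100000/3) × 10.094169 = 0.336472
Exact value: 0.336472
Error: 0.000000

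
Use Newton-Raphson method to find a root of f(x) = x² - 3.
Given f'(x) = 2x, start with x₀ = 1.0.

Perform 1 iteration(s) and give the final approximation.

f(x) = x² - 3
f'(x) = 2x
x₀ = 1.0

Newton-Raphson formula: x_{n+1} = x_n - f(x_n)/f'(x_n)

Iteration 1:
  f(1.000000) = -2.000000
  f'(1.000000) = 2.000000
  x_1 = 1.000000 - (-2.000000)/2.000000 = 2.000000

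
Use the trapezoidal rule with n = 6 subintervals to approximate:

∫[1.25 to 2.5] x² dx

f(x) = x²
a = 1.25, b = 2.5, n = 6
h = (b - a)/n = 0.208333

Trapezoidal rule: (h/2)[f(x₀) + 2f(x₁) + 2f(x₂) + ... + f(xₙ)]

x_0 = 1.2500, f(x_0) = 1.562500, coefficient = 1
x_1 = 1.4583, f(x_1) = 2.126736, coefficient = 2
x_2 = 1.6667, f(x_2) = 2.777778, coefficient = 2
x_3 = 1.8750, f(x_3) = 3.515625, coefficient = 2
x_4 = 2.0833, f(x_4) = 4.340278, coefficient = 2
x_5 = 2.2917, f(x_5) = 5.251736, coefficient = 2
x_6 = 2.5000, f(x_6) = 6.250000, coefficient = 1

I ≈ (0.208333/2) × 43.836806 = 4.566334
Exact value: 4.557292
Error: 0.009042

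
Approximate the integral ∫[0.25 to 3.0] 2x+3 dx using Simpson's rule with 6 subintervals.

f(x) = 2x+3
a = 0.25, b = 3.0, n = 6
h = (b - a)/n = 0.458333

Simpson's rule: (h/3)[f(x₀) + 4f(x₁) + 2f(x₂) + ... + f(xₙ)]

x_0 = 0.2500, f(x_0) = 3.500000, coefficient = 1
x_1 = 0.7083, f(x_1) = 4.416667, coefficient = 4
x_2 = 1.1667, f(x_2) = 5.333333, coefficient = 2
x_3 = 1.6250, f(x_3) = 6.250000, coefficient = 4
x_4 = 2.0833, f(x_4) = 7.166667, coefficient = 2
x_5 = 2.5417, f(x_5) = 8.083333, coefficient = 4
x_6 = 3.0000, f(x_6) = 9.000000, coefficient = 1

I ≈ (0.458333/3) × 112.500000 = 17.187500
Exact value: 17.187500
Error: 0.000000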